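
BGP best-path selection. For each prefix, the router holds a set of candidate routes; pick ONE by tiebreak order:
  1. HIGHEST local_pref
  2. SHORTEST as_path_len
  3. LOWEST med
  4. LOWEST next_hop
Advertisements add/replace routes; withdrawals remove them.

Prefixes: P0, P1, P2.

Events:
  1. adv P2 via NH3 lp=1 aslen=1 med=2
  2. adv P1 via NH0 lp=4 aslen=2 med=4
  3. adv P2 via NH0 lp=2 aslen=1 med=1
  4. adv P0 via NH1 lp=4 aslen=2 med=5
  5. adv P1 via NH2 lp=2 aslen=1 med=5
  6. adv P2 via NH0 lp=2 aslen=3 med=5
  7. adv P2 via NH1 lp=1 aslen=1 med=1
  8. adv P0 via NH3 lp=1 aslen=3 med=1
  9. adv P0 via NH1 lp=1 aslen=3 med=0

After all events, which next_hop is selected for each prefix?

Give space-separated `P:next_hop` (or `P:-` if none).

Op 1: best P0=- P1=- P2=NH3
Op 2: best P0=- P1=NH0 P2=NH3
Op 3: best P0=- P1=NH0 P2=NH0
Op 4: best P0=NH1 P1=NH0 P2=NH0
Op 5: best P0=NH1 P1=NH0 P2=NH0
Op 6: best P0=NH1 P1=NH0 P2=NH0
Op 7: best P0=NH1 P1=NH0 P2=NH0
Op 8: best P0=NH1 P1=NH0 P2=NH0
Op 9: best P0=NH1 P1=NH0 P2=NH0

Answer: P0:NH1 P1:NH0 P2:NH0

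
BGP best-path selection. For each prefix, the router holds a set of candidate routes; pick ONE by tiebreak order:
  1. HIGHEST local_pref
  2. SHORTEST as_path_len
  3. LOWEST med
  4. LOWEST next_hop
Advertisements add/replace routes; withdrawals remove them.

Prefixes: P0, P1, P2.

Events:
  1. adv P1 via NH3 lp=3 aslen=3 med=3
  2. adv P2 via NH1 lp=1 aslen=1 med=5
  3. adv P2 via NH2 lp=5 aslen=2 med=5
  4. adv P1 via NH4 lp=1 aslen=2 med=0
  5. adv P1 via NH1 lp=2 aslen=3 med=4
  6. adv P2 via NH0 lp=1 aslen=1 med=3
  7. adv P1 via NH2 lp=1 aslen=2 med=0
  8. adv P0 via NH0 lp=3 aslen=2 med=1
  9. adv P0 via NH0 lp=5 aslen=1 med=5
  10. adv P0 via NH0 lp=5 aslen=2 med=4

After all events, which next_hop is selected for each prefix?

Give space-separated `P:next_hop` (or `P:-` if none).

Answer: P0:NH0 P1:NH3 P2:NH2

Derivation:
Op 1: best P0=- P1=NH3 P2=-
Op 2: best P0=- P1=NH3 P2=NH1
Op 3: best P0=- P1=NH3 P2=NH2
Op 4: best P0=- P1=NH3 P2=NH2
Op 5: best P0=- P1=NH3 P2=NH2
Op 6: best P0=- P1=NH3 P2=NH2
Op 7: best P0=- P1=NH3 P2=NH2
Op 8: best P0=NH0 P1=NH3 P2=NH2
Op 9: best P0=NH0 P1=NH3 P2=NH2
Op 10: best P0=NH0 P1=NH3 P2=NH2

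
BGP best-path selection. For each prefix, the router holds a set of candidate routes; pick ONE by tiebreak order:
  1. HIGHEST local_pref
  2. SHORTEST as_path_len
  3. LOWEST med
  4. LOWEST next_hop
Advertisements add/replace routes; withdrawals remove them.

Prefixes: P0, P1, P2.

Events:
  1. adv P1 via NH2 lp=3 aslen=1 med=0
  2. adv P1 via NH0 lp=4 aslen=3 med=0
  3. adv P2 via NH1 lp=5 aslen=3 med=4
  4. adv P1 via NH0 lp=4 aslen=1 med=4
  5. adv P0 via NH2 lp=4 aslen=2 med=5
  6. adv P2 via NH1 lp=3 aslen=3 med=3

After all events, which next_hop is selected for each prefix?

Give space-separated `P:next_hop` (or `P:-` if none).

Op 1: best P0=- P1=NH2 P2=-
Op 2: best P0=- P1=NH0 P2=-
Op 3: best P0=- P1=NH0 P2=NH1
Op 4: best P0=- P1=NH0 P2=NH1
Op 5: best P0=NH2 P1=NH0 P2=NH1
Op 6: best P0=NH2 P1=NH0 P2=NH1

Answer: P0:NH2 P1:NH0 P2:NH1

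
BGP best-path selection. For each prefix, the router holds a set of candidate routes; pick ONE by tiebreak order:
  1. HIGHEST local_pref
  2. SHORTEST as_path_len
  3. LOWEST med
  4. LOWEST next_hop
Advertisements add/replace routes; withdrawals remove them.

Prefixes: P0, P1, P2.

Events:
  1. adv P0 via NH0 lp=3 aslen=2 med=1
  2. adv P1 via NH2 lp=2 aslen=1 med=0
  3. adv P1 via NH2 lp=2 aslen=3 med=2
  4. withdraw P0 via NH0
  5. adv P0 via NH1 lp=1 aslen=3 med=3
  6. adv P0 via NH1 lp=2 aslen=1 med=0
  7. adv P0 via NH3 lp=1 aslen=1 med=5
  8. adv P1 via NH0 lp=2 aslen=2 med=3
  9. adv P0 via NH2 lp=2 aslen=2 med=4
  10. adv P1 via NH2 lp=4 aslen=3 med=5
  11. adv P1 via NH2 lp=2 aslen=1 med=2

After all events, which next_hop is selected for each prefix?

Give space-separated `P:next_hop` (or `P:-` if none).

Op 1: best P0=NH0 P1=- P2=-
Op 2: best P0=NH0 P1=NH2 P2=-
Op 3: best P0=NH0 P1=NH2 P2=-
Op 4: best P0=- P1=NH2 P2=-
Op 5: best P0=NH1 P1=NH2 P2=-
Op 6: best P0=NH1 P1=NH2 P2=-
Op 7: best P0=NH1 P1=NH2 P2=-
Op 8: best P0=NH1 P1=NH0 P2=-
Op 9: best P0=NH1 P1=NH0 P2=-
Op 10: best P0=NH1 P1=NH2 P2=-
Op 11: best P0=NH1 P1=NH2 P2=-

Answer: P0:NH1 P1:NH2 P2:-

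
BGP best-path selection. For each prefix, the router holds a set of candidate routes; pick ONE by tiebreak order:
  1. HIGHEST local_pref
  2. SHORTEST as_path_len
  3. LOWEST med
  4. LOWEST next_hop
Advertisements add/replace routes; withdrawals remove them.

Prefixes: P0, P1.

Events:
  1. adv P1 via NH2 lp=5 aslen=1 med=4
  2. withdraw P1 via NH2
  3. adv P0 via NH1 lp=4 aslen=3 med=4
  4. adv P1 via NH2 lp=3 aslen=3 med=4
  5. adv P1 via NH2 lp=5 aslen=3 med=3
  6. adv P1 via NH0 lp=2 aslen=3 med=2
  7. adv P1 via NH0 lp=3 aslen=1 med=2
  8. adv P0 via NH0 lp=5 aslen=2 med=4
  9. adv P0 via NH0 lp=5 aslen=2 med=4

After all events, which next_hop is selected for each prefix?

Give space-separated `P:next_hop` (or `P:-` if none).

Op 1: best P0=- P1=NH2
Op 2: best P0=- P1=-
Op 3: best P0=NH1 P1=-
Op 4: best P0=NH1 P1=NH2
Op 5: best P0=NH1 P1=NH2
Op 6: best P0=NH1 P1=NH2
Op 7: best P0=NH1 P1=NH2
Op 8: best P0=NH0 P1=NH2
Op 9: best P0=NH0 P1=NH2

Answer: P0:NH0 P1:NH2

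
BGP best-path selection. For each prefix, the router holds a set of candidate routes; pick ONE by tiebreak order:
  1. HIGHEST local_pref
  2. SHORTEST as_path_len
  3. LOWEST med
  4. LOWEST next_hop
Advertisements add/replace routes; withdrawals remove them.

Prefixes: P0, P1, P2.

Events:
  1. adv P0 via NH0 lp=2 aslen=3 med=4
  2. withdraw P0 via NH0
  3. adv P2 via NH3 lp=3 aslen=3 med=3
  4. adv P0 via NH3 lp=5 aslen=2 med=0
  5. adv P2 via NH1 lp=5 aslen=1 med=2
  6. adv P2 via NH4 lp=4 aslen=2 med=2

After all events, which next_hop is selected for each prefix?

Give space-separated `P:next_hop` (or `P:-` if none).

Op 1: best P0=NH0 P1=- P2=-
Op 2: best P0=- P1=- P2=-
Op 3: best P0=- P1=- P2=NH3
Op 4: best P0=NH3 P1=- P2=NH3
Op 5: best P0=NH3 P1=- P2=NH1
Op 6: best P0=NH3 P1=- P2=NH1

Answer: P0:NH3 P1:- P2:NH1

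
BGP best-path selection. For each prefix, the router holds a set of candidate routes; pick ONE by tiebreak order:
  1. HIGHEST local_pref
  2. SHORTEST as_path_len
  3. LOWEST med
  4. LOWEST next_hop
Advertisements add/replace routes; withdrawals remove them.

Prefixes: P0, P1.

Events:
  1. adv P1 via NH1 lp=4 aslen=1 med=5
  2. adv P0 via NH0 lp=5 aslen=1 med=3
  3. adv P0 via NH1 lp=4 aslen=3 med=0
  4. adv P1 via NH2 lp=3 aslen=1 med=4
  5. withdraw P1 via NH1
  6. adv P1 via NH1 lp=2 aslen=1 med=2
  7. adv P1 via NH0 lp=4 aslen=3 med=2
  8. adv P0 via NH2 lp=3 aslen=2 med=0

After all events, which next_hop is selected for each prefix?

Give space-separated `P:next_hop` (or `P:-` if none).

Op 1: best P0=- P1=NH1
Op 2: best P0=NH0 P1=NH1
Op 3: best P0=NH0 P1=NH1
Op 4: best P0=NH0 P1=NH1
Op 5: best P0=NH0 P1=NH2
Op 6: best P0=NH0 P1=NH2
Op 7: best P0=NH0 P1=NH0
Op 8: best P0=NH0 P1=NH0

Answer: P0:NH0 P1:NH0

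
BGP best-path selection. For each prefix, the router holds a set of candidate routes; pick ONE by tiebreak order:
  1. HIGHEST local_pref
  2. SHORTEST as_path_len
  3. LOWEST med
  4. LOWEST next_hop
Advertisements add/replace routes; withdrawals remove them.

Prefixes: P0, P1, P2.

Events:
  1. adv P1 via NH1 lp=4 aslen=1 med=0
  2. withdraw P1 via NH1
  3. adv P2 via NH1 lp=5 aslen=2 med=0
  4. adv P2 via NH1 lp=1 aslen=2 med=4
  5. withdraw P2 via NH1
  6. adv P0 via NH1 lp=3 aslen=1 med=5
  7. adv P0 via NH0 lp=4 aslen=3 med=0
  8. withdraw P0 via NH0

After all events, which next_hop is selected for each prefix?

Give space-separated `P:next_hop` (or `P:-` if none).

Op 1: best P0=- P1=NH1 P2=-
Op 2: best P0=- P1=- P2=-
Op 3: best P0=- P1=- P2=NH1
Op 4: best P0=- P1=- P2=NH1
Op 5: best P0=- P1=- P2=-
Op 6: best P0=NH1 P1=- P2=-
Op 7: best P0=NH0 P1=- P2=-
Op 8: best P0=NH1 P1=- P2=-

Answer: P0:NH1 P1:- P2:-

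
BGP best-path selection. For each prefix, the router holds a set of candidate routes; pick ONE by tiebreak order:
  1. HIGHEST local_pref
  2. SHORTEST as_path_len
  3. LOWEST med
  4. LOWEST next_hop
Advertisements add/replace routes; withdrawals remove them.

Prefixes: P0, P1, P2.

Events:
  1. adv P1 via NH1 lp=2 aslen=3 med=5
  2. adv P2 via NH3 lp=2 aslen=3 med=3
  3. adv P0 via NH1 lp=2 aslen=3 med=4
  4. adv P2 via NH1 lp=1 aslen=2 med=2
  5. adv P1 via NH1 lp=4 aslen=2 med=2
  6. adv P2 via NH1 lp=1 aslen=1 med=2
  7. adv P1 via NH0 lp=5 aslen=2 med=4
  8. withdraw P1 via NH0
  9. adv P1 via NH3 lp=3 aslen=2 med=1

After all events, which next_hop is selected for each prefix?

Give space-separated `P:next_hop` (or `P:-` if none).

Op 1: best P0=- P1=NH1 P2=-
Op 2: best P0=- P1=NH1 P2=NH3
Op 3: best P0=NH1 P1=NH1 P2=NH3
Op 4: best P0=NH1 P1=NH1 P2=NH3
Op 5: best P0=NH1 P1=NH1 P2=NH3
Op 6: best P0=NH1 P1=NH1 P2=NH3
Op 7: best P0=NH1 P1=NH0 P2=NH3
Op 8: best P0=NH1 P1=NH1 P2=NH3
Op 9: best P0=NH1 P1=NH1 P2=NH3

Answer: P0:NH1 P1:NH1 P2:NH3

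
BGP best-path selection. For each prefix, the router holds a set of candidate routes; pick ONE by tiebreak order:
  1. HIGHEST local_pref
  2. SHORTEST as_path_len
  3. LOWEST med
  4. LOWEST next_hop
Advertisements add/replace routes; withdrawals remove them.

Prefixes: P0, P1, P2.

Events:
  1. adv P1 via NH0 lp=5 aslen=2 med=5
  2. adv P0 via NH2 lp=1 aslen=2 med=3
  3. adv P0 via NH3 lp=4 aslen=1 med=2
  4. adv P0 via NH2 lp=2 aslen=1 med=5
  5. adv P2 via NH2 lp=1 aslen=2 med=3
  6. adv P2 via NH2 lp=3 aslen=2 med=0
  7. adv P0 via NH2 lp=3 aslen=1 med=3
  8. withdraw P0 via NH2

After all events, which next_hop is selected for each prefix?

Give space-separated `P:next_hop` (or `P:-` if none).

Answer: P0:NH3 P1:NH0 P2:NH2

Derivation:
Op 1: best P0=- P1=NH0 P2=-
Op 2: best P0=NH2 P1=NH0 P2=-
Op 3: best P0=NH3 P1=NH0 P2=-
Op 4: best P0=NH3 P1=NH0 P2=-
Op 5: best P0=NH3 P1=NH0 P2=NH2
Op 6: best P0=NH3 P1=NH0 P2=NH2
Op 7: best P0=NH3 P1=NH0 P2=NH2
Op 8: best P0=NH3 P1=NH0 P2=NH2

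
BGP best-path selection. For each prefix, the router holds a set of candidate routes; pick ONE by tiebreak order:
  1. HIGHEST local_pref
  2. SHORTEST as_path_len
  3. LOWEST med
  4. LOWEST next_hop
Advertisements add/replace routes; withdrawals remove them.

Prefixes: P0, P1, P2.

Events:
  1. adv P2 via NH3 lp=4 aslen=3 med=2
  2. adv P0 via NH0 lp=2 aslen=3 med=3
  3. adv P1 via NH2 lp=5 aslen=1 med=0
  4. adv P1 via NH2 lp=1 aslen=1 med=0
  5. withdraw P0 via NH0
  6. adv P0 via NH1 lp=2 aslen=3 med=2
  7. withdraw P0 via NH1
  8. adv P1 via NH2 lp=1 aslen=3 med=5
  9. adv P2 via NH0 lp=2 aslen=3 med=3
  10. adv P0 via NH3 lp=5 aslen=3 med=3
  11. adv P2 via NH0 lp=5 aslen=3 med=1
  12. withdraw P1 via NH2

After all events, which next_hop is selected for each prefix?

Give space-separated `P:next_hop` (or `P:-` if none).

Op 1: best P0=- P1=- P2=NH3
Op 2: best P0=NH0 P1=- P2=NH3
Op 3: best P0=NH0 P1=NH2 P2=NH3
Op 4: best P0=NH0 P1=NH2 P2=NH3
Op 5: best P0=- P1=NH2 P2=NH3
Op 6: best P0=NH1 P1=NH2 P2=NH3
Op 7: best P0=- P1=NH2 P2=NH3
Op 8: best P0=- P1=NH2 P2=NH3
Op 9: best P0=- P1=NH2 P2=NH3
Op 10: best P0=NH3 P1=NH2 P2=NH3
Op 11: best P0=NH3 P1=NH2 P2=NH0
Op 12: best P0=NH3 P1=- P2=NH0

Answer: P0:NH3 P1:- P2:NH0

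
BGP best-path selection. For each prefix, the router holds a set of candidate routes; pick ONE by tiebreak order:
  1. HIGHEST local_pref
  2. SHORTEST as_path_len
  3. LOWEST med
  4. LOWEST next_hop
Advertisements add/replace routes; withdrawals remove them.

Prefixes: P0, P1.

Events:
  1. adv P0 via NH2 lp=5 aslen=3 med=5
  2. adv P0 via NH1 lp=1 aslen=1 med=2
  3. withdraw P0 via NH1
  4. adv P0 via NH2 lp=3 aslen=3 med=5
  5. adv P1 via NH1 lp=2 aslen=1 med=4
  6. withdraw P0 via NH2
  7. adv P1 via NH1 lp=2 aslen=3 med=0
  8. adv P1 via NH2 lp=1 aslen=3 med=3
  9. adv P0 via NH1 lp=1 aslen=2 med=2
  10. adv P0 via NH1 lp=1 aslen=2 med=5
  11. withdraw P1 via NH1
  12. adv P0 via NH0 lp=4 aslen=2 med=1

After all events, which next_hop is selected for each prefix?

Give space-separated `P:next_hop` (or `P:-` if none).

Op 1: best P0=NH2 P1=-
Op 2: best P0=NH2 P1=-
Op 3: best P0=NH2 P1=-
Op 4: best P0=NH2 P1=-
Op 5: best P0=NH2 P1=NH1
Op 6: best P0=- P1=NH1
Op 7: best P0=- P1=NH1
Op 8: best P0=- P1=NH1
Op 9: best P0=NH1 P1=NH1
Op 10: best P0=NH1 P1=NH1
Op 11: best P0=NH1 P1=NH2
Op 12: best P0=NH0 P1=NH2

Answer: P0:NH0 P1:NH2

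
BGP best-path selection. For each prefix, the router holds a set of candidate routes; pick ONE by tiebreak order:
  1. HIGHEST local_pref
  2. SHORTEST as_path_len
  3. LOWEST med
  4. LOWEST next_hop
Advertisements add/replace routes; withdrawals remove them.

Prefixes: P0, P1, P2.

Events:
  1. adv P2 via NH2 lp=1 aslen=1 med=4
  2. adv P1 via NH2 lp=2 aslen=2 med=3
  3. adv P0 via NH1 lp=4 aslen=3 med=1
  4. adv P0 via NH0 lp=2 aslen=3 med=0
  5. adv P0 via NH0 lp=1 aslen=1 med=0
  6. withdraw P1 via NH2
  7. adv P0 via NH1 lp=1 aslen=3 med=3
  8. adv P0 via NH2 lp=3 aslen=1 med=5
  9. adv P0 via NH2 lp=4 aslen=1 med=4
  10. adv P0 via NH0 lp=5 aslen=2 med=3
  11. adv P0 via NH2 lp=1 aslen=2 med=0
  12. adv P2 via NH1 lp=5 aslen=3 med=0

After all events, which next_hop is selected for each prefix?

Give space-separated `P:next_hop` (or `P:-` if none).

Answer: P0:NH0 P1:- P2:NH1

Derivation:
Op 1: best P0=- P1=- P2=NH2
Op 2: best P0=- P1=NH2 P2=NH2
Op 3: best P0=NH1 P1=NH2 P2=NH2
Op 4: best P0=NH1 P1=NH2 P2=NH2
Op 5: best P0=NH1 P1=NH2 P2=NH2
Op 6: best P0=NH1 P1=- P2=NH2
Op 7: best P0=NH0 P1=- P2=NH2
Op 8: best P0=NH2 P1=- P2=NH2
Op 9: best P0=NH2 P1=- P2=NH2
Op 10: best P0=NH0 P1=- P2=NH2
Op 11: best P0=NH0 P1=- P2=NH2
Op 12: best P0=NH0 P1=- P2=NH1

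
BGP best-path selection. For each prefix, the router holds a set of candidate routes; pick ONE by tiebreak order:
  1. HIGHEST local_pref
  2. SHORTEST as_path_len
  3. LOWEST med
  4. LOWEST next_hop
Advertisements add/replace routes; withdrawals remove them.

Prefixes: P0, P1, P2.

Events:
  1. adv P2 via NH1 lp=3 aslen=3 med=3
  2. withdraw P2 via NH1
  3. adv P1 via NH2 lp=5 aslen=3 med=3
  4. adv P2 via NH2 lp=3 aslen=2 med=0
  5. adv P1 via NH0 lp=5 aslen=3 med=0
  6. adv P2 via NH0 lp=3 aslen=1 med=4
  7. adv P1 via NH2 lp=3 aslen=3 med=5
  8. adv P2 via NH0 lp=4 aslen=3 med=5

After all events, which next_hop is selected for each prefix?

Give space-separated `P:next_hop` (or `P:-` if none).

Op 1: best P0=- P1=- P2=NH1
Op 2: best P0=- P1=- P2=-
Op 3: best P0=- P1=NH2 P2=-
Op 4: best P0=- P1=NH2 P2=NH2
Op 5: best P0=- P1=NH0 P2=NH2
Op 6: best P0=- P1=NH0 P2=NH0
Op 7: best P0=- P1=NH0 P2=NH0
Op 8: best P0=- P1=NH0 P2=NH0

Answer: P0:- P1:NH0 P2:NH0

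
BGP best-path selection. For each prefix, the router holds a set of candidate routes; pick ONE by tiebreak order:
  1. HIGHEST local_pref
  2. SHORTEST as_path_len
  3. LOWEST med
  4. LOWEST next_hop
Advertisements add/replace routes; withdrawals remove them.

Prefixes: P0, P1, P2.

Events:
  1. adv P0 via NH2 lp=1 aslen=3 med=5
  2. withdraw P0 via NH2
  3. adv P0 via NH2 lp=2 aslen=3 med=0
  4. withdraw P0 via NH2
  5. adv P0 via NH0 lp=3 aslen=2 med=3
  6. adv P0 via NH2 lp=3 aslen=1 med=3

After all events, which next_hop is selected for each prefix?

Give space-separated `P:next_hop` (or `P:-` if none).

Op 1: best P0=NH2 P1=- P2=-
Op 2: best P0=- P1=- P2=-
Op 3: best P0=NH2 P1=- P2=-
Op 4: best P0=- P1=- P2=-
Op 5: best P0=NH0 P1=- P2=-
Op 6: best P0=NH2 P1=- P2=-

Answer: P0:NH2 P1:- P2:-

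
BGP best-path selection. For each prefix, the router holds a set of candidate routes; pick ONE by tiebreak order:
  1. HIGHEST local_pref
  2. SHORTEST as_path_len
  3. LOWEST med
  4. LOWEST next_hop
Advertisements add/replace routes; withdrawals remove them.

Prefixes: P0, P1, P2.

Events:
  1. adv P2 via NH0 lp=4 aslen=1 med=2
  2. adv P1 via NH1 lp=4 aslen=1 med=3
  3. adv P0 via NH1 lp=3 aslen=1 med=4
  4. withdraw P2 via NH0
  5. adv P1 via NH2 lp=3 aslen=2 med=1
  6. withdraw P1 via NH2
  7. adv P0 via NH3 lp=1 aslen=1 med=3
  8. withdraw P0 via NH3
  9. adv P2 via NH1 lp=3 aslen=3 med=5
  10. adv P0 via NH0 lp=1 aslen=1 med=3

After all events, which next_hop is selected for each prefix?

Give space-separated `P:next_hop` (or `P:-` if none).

Answer: P0:NH1 P1:NH1 P2:NH1

Derivation:
Op 1: best P0=- P1=- P2=NH0
Op 2: best P0=- P1=NH1 P2=NH0
Op 3: best P0=NH1 P1=NH1 P2=NH0
Op 4: best P0=NH1 P1=NH1 P2=-
Op 5: best P0=NH1 P1=NH1 P2=-
Op 6: best P0=NH1 P1=NH1 P2=-
Op 7: best P0=NH1 P1=NH1 P2=-
Op 8: best P0=NH1 P1=NH1 P2=-
Op 9: best P0=NH1 P1=NH1 P2=NH1
Op 10: best P0=NH1 P1=NH1 P2=NH1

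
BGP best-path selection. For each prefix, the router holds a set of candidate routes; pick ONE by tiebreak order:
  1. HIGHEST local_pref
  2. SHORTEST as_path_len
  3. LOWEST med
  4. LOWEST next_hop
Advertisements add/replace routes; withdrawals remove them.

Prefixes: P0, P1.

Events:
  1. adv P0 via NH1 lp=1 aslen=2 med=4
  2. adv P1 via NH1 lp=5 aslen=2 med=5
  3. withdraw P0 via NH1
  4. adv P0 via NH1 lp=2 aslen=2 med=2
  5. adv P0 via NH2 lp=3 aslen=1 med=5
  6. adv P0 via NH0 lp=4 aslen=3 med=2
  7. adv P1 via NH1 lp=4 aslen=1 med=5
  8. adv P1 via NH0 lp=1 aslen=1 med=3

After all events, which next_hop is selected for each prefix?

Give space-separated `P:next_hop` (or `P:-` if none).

Op 1: best P0=NH1 P1=-
Op 2: best P0=NH1 P1=NH1
Op 3: best P0=- P1=NH1
Op 4: best P0=NH1 P1=NH1
Op 5: best P0=NH2 P1=NH1
Op 6: best P0=NH0 P1=NH1
Op 7: best P0=NH0 P1=NH1
Op 8: best P0=NH0 P1=NH1

Answer: P0:NH0 P1:NH1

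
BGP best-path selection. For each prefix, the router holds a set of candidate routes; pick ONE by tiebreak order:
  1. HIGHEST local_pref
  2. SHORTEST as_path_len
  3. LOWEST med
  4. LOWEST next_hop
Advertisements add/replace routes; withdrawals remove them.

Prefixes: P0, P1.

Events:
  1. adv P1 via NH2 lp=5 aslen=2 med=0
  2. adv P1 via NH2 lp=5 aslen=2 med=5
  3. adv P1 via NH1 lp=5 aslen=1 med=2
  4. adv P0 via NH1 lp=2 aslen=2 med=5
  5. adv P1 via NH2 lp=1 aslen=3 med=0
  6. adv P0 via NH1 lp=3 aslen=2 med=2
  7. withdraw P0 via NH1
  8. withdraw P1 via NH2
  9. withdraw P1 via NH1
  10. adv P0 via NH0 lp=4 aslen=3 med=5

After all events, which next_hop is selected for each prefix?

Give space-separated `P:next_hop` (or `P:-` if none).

Answer: P0:NH0 P1:-

Derivation:
Op 1: best P0=- P1=NH2
Op 2: best P0=- P1=NH2
Op 3: best P0=- P1=NH1
Op 4: best P0=NH1 P1=NH1
Op 5: best P0=NH1 P1=NH1
Op 6: best P0=NH1 P1=NH1
Op 7: best P0=- P1=NH1
Op 8: best P0=- P1=NH1
Op 9: best P0=- P1=-
Op 10: best P0=NH0 P1=-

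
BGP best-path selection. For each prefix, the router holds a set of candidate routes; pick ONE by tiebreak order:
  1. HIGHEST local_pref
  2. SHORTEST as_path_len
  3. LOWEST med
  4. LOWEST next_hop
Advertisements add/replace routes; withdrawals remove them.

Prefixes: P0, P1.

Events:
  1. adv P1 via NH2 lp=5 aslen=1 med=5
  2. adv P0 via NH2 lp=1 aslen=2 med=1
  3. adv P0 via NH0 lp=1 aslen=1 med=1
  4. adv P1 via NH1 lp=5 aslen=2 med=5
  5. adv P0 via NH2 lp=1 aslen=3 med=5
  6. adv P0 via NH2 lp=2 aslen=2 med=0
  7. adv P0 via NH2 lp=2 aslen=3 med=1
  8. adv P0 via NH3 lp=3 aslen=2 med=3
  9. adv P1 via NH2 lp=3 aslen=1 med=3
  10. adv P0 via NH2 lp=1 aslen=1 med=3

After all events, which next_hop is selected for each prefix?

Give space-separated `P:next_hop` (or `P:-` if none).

Op 1: best P0=- P1=NH2
Op 2: best P0=NH2 P1=NH2
Op 3: best P0=NH0 P1=NH2
Op 4: best P0=NH0 P1=NH2
Op 5: best P0=NH0 P1=NH2
Op 6: best P0=NH2 P1=NH2
Op 7: best P0=NH2 P1=NH2
Op 8: best P0=NH3 P1=NH2
Op 9: best P0=NH3 P1=NH1
Op 10: best P0=NH3 P1=NH1

Answer: P0:NH3 P1:NH1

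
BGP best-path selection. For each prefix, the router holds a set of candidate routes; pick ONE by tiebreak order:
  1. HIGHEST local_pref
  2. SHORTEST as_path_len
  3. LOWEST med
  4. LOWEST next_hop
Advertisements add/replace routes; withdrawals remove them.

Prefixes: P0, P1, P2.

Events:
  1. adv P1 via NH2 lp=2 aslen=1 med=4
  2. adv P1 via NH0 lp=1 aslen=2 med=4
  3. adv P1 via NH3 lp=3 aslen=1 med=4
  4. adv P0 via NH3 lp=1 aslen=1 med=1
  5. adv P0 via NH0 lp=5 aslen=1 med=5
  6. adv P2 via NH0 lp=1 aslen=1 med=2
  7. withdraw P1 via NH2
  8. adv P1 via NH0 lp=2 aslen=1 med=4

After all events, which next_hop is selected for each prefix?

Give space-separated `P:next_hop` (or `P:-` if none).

Answer: P0:NH0 P1:NH3 P2:NH0

Derivation:
Op 1: best P0=- P1=NH2 P2=-
Op 2: best P0=- P1=NH2 P2=-
Op 3: best P0=- P1=NH3 P2=-
Op 4: best P0=NH3 P1=NH3 P2=-
Op 5: best P0=NH0 P1=NH3 P2=-
Op 6: best P0=NH0 P1=NH3 P2=NH0
Op 7: best P0=NH0 P1=NH3 P2=NH0
Op 8: best P0=NH0 P1=NH3 P2=NH0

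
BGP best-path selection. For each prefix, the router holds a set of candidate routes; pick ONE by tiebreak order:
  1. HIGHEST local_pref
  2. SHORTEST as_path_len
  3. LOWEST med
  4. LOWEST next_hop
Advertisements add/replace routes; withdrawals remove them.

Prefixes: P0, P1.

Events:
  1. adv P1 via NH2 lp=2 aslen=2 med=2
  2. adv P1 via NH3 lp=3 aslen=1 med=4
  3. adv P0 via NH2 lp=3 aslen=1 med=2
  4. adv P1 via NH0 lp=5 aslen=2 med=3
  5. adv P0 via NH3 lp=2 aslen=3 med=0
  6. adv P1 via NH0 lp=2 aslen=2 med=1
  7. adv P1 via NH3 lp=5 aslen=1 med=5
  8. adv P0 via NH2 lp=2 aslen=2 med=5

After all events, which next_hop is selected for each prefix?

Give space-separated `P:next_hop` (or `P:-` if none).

Answer: P0:NH2 P1:NH3

Derivation:
Op 1: best P0=- P1=NH2
Op 2: best P0=- P1=NH3
Op 3: best P0=NH2 P1=NH3
Op 4: best P0=NH2 P1=NH0
Op 5: best P0=NH2 P1=NH0
Op 6: best P0=NH2 P1=NH3
Op 7: best P0=NH2 P1=NH3
Op 8: best P0=NH2 P1=NH3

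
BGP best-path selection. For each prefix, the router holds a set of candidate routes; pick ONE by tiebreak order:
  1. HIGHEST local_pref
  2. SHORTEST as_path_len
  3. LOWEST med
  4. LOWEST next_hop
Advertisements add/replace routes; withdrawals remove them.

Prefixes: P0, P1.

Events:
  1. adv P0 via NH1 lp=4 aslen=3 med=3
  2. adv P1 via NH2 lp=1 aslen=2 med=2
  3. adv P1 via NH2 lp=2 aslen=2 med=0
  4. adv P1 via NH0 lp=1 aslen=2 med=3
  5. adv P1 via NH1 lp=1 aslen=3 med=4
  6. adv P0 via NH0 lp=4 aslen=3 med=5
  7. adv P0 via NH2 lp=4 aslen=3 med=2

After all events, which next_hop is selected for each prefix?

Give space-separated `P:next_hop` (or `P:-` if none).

Op 1: best P0=NH1 P1=-
Op 2: best P0=NH1 P1=NH2
Op 3: best P0=NH1 P1=NH2
Op 4: best P0=NH1 P1=NH2
Op 5: best P0=NH1 P1=NH2
Op 6: best P0=NH1 P1=NH2
Op 7: best P0=NH2 P1=NH2

Answer: P0:NH2 P1:NH2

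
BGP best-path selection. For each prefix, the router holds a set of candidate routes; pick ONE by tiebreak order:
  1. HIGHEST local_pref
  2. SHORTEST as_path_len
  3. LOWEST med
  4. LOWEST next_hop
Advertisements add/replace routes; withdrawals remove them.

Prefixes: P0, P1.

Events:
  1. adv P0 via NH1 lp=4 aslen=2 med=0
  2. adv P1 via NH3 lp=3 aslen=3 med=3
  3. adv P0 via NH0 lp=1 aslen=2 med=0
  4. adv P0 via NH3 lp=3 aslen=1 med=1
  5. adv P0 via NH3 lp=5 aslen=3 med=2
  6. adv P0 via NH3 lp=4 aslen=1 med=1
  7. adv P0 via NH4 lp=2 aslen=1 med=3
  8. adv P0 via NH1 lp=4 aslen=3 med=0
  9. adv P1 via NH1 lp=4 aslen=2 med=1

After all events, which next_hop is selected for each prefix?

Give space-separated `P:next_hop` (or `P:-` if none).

Op 1: best P0=NH1 P1=-
Op 2: best P0=NH1 P1=NH3
Op 3: best P0=NH1 P1=NH3
Op 4: best P0=NH1 P1=NH3
Op 5: best P0=NH3 P1=NH3
Op 6: best P0=NH3 P1=NH3
Op 7: best P0=NH3 P1=NH3
Op 8: best P0=NH3 P1=NH3
Op 9: best P0=NH3 P1=NH1

Answer: P0:NH3 P1:NH1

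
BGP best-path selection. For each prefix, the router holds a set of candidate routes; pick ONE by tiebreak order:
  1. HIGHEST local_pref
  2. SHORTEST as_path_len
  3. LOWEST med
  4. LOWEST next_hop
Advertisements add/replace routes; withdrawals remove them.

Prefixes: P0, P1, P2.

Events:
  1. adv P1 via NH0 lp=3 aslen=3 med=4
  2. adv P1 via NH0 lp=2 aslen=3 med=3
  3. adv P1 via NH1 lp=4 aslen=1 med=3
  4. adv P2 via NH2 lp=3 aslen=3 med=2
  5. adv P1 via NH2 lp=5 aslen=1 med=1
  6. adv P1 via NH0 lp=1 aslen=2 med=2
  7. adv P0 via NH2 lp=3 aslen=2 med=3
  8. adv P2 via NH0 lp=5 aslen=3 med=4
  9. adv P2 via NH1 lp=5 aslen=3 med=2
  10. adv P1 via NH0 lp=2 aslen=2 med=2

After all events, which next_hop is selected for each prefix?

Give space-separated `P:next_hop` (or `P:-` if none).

Answer: P0:NH2 P1:NH2 P2:NH1

Derivation:
Op 1: best P0=- P1=NH0 P2=-
Op 2: best P0=- P1=NH0 P2=-
Op 3: best P0=- P1=NH1 P2=-
Op 4: best P0=- P1=NH1 P2=NH2
Op 5: best P0=- P1=NH2 P2=NH2
Op 6: best P0=- P1=NH2 P2=NH2
Op 7: best P0=NH2 P1=NH2 P2=NH2
Op 8: best P0=NH2 P1=NH2 P2=NH0
Op 9: best P0=NH2 P1=NH2 P2=NH1
Op 10: best P0=NH2 P1=NH2 P2=NH1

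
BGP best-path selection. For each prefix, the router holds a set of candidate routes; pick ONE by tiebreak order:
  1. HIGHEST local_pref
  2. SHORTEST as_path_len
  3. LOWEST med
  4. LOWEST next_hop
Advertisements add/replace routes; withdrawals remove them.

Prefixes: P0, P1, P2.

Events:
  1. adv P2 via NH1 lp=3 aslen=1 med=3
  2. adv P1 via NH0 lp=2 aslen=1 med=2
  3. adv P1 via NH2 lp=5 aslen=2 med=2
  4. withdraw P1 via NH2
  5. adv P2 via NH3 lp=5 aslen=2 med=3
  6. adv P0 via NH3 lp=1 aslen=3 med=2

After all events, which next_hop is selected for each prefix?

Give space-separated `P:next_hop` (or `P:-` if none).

Op 1: best P0=- P1=- P2=NH1
Op 2: best P0=- P1=NH0 P2=NH1
Op 3: best P0=- P1=NH2 P2=NH1
Op 4: best P0=- P1=NH0 P2=NH1
Op 5: best P0=- P1=NH0 P2=NH3
Op 6: best P0=NH3 P1=NH0 P2=NH3

Answer: P0:NH3 P1:NH0 P2:NH3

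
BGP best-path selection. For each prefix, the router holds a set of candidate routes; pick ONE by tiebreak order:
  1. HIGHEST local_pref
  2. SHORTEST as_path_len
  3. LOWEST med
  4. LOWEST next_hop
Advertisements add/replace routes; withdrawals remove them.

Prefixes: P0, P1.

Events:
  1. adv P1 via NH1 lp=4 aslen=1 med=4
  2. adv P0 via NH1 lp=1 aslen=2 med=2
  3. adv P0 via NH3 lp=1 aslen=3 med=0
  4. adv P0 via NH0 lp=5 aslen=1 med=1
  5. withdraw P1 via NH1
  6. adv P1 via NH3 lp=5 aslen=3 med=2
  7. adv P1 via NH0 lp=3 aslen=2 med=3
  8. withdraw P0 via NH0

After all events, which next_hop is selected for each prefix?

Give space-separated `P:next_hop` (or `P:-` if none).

Answer: P0:NH1 P1:NH3

Derivation:
Op 1: best P0=- P1=NH1
Op 2: best P0=NH1 P1=NH1
Op 3: best P0=NH1 P1=NH1
Op 4: best P0=NH0 P1=NH1
Op 5: best P0=NH0 P1=-
Op 6: best P0=NH0 P1=NH3
Op 7: best P0=NH0 P1=NH3
Op 8: best P0=NH1 P1=NH3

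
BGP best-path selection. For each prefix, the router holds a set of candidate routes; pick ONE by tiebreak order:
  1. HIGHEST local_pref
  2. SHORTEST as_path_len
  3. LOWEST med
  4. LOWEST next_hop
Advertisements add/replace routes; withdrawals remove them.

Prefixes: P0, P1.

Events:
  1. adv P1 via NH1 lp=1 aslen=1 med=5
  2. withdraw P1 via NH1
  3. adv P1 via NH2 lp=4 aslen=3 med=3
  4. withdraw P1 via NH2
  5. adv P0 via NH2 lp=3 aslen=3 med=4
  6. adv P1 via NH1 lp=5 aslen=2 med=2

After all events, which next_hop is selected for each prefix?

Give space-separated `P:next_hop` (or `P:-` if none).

Answer: P0:NH2 P1:NH1

Derivation:
Op 1: best P0=- P1=NH1
Op 2: best P0=- P1=-
Op 3: best P0=- P1=NH2
Op 4: best P0=- P1=-
Op 5: best P0=NH2 P1=-
Op 6: best P0=NH2 P1=NH1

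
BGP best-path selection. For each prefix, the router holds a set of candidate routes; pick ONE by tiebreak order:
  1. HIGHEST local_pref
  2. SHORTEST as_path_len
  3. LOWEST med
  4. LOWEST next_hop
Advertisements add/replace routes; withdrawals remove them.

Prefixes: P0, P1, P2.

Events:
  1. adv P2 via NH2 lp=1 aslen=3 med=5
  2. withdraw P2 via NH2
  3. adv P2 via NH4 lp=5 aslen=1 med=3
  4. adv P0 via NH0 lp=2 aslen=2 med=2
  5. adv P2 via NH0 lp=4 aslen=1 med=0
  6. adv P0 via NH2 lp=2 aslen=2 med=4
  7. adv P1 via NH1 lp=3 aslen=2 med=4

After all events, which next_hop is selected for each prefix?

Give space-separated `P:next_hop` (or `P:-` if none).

Op 1: best P0=- P1=- P2=NH2
Op 2: best P0=- P1=- P2=-
Op 3: best P0=- P1=- P2=NH4
Op 4: best P0=NH0 P1=- P2=NH4
Op 5: best P0=NH0 P1=- P2=NH4
Op 6: best P0=NH0 P1=- P2=NH4
Op 7: best P0=NH0 P1=NH1 P2=NH4

Answer: P0:NH0 P1:NH1 P2:NH4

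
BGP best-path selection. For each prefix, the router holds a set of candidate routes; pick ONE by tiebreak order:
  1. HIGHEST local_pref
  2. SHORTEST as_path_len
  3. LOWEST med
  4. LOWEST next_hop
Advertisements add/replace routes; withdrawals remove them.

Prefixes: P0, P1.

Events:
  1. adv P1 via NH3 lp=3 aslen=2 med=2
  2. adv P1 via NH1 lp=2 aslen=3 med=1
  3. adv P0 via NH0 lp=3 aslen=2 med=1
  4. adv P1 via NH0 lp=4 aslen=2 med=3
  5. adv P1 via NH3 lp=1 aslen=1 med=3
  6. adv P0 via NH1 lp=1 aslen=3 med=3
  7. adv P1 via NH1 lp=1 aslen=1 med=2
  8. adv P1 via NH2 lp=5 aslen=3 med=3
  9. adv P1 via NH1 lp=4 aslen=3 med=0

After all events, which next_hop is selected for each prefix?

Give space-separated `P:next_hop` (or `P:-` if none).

Answer: P0:NH0 P1:NH2

Derivation:
Op 1: best P0=- P1=NH3
Op 2: best P0=- P1=NH3
Op 3: best P0=NH0 P1=NH3
Op 4: best P0=NH0 P1=NH0
Op 5: best P0=NH0 P1=NH0
Op 6: best P0=NH0 P1=NH0
Op 7: best P0=NH0 P1=NH0
Op 8: best P0=NH0 P1=NH2
Op 9: best P0=NH0 P1=NH2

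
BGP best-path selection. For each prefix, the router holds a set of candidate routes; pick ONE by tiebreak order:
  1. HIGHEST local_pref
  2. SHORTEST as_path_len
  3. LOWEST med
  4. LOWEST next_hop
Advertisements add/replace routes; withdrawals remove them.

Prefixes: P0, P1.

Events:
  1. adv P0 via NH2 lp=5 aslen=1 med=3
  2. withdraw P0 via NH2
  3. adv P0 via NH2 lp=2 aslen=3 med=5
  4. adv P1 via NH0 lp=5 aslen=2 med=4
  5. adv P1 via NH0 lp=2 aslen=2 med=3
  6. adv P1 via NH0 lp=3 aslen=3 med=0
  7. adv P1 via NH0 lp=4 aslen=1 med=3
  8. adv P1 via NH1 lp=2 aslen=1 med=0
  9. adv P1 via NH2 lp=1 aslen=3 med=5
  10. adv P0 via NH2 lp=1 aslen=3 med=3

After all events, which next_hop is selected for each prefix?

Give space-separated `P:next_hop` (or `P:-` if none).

Answer: P0:NH2 P1:NH0

Derivation:
Op 1: best P0=NH2 P1=-
Op 2: best P0=- P1=-
Op 3: best P0=NH2 P1=-
Op 4: best P0=NH2 P1=NH0
Op 5: best P0=NH2 P1=NH0
Op 6: best P0=NH2 P1=NH0
Op 7: best P0=NH2 P1=NH0
Op 8: best P0=NH2 P1=NH0
Op 9: best P0=NH2 P1=NH0
Op 10: best P0=NH2 P1=NH0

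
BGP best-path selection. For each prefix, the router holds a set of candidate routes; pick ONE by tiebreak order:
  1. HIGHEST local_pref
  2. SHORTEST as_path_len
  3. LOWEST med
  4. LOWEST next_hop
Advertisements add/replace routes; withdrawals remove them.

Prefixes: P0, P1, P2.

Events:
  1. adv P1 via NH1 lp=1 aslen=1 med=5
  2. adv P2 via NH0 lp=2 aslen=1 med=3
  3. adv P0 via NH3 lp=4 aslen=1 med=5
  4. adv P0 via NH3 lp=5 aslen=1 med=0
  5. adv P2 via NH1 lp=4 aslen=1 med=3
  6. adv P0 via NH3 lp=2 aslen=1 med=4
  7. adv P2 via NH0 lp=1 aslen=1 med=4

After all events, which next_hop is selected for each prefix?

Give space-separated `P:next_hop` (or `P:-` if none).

Answer: P0:NH3 P1:NH1 P2:NH1

Derivation:
Op 1: best P0=- P1=NH1 P2=-
Op 2: best P0=- P1=NH1 P2=NH0
Op 3: best P0=NH3 P1=NH1 P2=NH0
Op 4: best P0=NH3 P1=NH1 P2=NH0
Op 5: best P0=NH3 P1=NH1 P2=NH1
Op 6: best P0=NH3 P1=NH1 P2=NH1
Op 7: best P0=NH3 P1=NH1 P2=NH1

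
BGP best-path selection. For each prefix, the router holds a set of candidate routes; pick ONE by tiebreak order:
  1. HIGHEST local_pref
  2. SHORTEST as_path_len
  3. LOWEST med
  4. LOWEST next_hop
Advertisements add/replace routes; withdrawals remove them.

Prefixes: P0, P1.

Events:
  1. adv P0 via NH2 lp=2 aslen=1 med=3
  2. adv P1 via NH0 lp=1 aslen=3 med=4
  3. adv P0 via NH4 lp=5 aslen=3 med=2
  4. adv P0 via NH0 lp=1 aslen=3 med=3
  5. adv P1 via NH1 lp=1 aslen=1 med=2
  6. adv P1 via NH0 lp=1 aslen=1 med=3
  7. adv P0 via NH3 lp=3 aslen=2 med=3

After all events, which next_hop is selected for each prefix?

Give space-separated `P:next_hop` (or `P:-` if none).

Op 1: best P0=NH2 P1=-
Op 2: best P0=NH2 P1=NH0
Op 3: best P0=NH4 P1=NH0
Op 4: best P0=NH4 P1=NH0
Op 5: best P0=NH4 P1=NH1
Op 6: best P0=NH4 P1=NH1
Op 7: best P0=NH4 P1=NH1

Answer: P0:NH4 P1:NH1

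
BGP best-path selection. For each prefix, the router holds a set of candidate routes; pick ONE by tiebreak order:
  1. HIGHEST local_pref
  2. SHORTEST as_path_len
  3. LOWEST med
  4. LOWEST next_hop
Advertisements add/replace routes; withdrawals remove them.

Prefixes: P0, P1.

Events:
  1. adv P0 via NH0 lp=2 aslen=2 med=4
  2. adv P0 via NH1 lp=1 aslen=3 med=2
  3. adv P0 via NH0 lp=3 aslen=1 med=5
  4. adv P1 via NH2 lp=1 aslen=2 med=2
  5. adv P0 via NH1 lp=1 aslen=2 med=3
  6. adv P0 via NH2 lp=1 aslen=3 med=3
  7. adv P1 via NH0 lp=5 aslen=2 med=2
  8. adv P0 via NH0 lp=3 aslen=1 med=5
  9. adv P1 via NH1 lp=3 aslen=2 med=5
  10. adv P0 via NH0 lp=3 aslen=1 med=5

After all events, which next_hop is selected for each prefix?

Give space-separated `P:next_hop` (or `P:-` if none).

Answer: P0:NH0 P1:NH0

Derivation:
Op 1: best P0=NH0 P1=-
Op 2: best P0=NH0 P1=-
Op 3: best P0=NH0 P1=-
Op 4: best P0=NH0 P1=NH2
Op 5: best P0=NH0 P1=NH2
Op 6: best P0=NH0 P1=NH2
Op 7: best P0=NH0 P1=NH0
Op 8: best P0=NH0 P1=NH0
Op 9: best P0=NH0 P1=NH0
Op 10: best P0=NH0 P1=NH0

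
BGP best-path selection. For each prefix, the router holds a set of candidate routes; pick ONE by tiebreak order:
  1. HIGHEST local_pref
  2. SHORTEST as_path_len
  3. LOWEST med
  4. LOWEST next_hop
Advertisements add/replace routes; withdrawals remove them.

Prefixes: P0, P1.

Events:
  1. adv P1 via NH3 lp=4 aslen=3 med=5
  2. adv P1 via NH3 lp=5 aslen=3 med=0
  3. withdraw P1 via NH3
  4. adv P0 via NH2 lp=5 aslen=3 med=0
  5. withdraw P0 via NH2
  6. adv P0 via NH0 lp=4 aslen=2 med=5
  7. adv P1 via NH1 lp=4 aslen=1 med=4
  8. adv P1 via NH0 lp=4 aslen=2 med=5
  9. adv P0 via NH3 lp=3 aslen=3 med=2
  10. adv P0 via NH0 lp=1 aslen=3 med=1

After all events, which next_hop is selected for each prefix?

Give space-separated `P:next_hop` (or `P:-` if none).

Op 1: best P0=- P1=NH3
Op 2: best P0=- P1=NH3
Op 3: best P0=- P1=-
Op 4: best P0=NH2 P1=-
Op 5: best P0=- P1=-
Op 6: best P0=NH0 P1=-
Op 7: best P0=NH0 P1=NH1
Op 8: best P0=NH0 P1=NH1
Op 9: best P0=NH0 P1=NH1
Op 10: best P0=NH3 P1=NH1

Answer: P0:NH3 P1:NH1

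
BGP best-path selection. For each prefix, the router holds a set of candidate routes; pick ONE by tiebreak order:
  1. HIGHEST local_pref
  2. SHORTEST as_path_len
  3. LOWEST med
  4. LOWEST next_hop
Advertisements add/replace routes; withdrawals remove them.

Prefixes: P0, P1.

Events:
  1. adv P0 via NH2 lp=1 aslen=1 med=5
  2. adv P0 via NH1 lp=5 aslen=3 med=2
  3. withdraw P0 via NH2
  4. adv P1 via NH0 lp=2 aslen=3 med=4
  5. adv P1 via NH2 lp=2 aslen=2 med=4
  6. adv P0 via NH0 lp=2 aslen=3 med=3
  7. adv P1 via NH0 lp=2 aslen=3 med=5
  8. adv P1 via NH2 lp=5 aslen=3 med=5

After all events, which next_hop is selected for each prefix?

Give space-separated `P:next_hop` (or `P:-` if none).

Answer: P0:NH1 P1:NH2

Derivation:
Op 1: best P0=NH2 P1=-
Op 2: best P0=NH1 P1=-
Op 3: best P0=NH1 P1=-
Op 4: best P0=NH1 P1=NH0
Op 5: best P0=NH1 P1=NH2
Op 6: best P0=NH1 P1=NH2
Op 7: best P0=NH1 P1=NH2
Op 8: best P0=NH1 P1=NH2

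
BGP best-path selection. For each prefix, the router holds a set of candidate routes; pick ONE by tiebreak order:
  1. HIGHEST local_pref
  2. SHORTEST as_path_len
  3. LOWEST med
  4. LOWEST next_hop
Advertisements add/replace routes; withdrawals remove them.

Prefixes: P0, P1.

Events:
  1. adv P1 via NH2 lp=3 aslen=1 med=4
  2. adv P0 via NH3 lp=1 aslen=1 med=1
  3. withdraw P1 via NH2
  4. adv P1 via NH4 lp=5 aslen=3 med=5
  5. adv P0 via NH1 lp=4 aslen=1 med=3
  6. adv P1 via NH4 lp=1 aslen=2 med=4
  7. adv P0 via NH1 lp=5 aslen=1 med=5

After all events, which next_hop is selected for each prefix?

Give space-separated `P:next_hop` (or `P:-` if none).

Answer: P0:NH1 P1:NH4

Derivation:
Op 1: best P0=- P1=NH2
Op 2: best P0=NH3 P1=NH2
Op 3: best P0=NH3 P1=-
Op 4: best P0=NH3 P1=NH4
Op 5: best P0=NH1 P1=NH4
Op 6: best P0=NH1 P1=NH4
Op 7: best P0=NH1 P1=NH4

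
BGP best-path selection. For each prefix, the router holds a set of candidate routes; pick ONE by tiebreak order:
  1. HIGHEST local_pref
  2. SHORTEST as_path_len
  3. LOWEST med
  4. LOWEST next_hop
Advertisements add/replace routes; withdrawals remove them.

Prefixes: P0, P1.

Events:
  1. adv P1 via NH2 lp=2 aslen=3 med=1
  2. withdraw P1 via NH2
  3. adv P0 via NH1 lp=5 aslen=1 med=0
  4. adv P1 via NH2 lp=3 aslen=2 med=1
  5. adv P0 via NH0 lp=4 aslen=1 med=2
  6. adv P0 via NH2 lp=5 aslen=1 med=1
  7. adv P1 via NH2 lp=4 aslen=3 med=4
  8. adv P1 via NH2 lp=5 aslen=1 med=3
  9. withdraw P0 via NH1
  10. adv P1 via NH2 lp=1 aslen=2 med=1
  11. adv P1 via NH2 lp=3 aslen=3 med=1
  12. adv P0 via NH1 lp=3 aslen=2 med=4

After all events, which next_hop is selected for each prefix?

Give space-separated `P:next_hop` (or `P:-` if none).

Op 1: best P0=- P1=NH2
Op 2: best P0=- P1=-
Op 3: best P0=NH1 P1=-
Op 4: best P0=NH1 P1=NH2
Op 5: best P0=NH1 P1=NH2
Op 6: best P0=NH1 P1=NH2
Op 7: best P0=NH1 P1=NH2
Op 8: best P0=NH1 P1=NH2
Op 9: best P0=NH2 P1=NH2
Op 10: best P0=NH2 P1=NH2
Op 11: best P0=NH2 P1=NH2
Op 12: best P0=NH2 P1=NH2

Answer: P0:NH2 P1:NH2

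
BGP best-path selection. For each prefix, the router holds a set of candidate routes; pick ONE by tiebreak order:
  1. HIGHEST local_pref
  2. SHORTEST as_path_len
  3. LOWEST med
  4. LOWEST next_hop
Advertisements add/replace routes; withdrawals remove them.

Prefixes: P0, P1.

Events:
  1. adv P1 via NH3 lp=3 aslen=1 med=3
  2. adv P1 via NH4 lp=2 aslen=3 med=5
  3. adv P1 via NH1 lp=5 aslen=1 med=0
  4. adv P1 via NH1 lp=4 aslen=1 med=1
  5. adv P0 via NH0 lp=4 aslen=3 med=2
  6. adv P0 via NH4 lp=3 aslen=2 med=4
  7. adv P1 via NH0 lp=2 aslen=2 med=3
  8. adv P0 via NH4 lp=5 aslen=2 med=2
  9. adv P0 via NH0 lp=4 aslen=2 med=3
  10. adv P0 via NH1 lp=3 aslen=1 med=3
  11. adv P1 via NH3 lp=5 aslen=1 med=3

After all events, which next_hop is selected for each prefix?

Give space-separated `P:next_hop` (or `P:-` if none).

Op 1: best P0=- P1=NH3
Op 2: best P0=- P1=NH3
Op 3: best P0=- P1=NH1
Op 4: best P0=- P1=NH1
Op 5: best P0=NH0 P1=NH1
Op 6: best P0=NH0 P1=NH1
Op 7: best P0=NH0 P1=NH1
Op 8: best P0=NH4 P1=NH1
Op 9: best P0=NH4 P1=NH1
Op 10: best P0=NH4 P1=NH1
Op 11: best P0=NH4 P1=NH3

Answer: P0:NH4 P1:NH3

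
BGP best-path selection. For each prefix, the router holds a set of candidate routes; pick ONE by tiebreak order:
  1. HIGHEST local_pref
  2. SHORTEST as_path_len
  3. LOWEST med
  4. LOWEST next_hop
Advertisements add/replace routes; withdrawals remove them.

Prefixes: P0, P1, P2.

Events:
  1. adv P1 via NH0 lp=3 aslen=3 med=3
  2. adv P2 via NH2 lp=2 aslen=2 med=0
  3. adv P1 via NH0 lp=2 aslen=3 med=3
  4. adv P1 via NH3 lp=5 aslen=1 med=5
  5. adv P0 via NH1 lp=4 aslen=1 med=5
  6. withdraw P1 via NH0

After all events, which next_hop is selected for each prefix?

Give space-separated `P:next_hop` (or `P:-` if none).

Answer: P0:NH1 P1:NH3 P2:NH2

Derivation:
Op 1: best P0=- P1=NH0 P2=-
Op 2: best P0=- P1=NH0 P2=NH2
Op 3: best P0=- P1=NH0 P2=NH2
Op 4: best P0=- P1=NH3 P2=NH2
Op 5: best P0=NH1 P1=NH3 P2=NH2
Op 6: best P0=NH1 P1=NH3 P2=NH2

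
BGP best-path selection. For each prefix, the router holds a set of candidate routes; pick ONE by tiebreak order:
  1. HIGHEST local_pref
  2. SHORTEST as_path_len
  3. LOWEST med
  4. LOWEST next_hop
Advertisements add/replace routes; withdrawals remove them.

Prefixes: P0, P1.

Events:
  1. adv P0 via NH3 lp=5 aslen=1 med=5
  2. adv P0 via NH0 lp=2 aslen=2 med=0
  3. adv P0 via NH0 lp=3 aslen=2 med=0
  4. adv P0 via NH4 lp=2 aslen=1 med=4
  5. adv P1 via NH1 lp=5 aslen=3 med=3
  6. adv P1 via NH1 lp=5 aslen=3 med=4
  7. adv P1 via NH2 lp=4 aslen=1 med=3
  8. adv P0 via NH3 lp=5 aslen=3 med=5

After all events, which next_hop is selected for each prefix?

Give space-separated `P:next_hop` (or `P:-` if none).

Op 1: best P0=NH3 P1=-
Op 2: best P0=NH3 P1=-
Op 3: best P0=NH3 P1=-
Op 4: best P0=NH3 P1=-
Op 5: best P0=NH3 P1=NH1
Op 6: best P0=NH3 P1=NH1
Op 7: best P0=NH3 P1=NH1
Op 8: best P0=NH3 P1=NH1

Answer: P0:NH3 P1:NH1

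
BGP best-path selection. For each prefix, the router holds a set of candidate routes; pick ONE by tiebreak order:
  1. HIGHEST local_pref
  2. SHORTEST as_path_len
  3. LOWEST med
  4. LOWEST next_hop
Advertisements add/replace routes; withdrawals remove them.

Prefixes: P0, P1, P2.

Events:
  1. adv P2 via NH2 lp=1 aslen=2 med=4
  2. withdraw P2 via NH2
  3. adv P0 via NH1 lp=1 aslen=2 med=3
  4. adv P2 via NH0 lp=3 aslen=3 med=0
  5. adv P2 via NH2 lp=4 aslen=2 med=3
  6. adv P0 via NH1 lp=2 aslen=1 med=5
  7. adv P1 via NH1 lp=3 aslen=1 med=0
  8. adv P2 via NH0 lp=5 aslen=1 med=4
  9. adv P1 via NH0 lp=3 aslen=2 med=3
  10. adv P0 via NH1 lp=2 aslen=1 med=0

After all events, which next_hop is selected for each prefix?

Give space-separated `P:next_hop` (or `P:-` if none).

Answer: P0:NH1 P1:NH1 P2:NH0

Derivation:
Op 1: best P0=- P1=- P2=NH2
Op 2: best P0=- P1=- P2=-
Op 3: best P0=NH1 P1=- P2=-
Op 4: best P0=NH1 P1=- P2=NH0
Op 5: best P0=NH1 P1=- P2=NH2
Op 6: best P0=NH1 P1=- P2=NH2
Op 7: best P0=NH1 P1=NH1 P2=NH2
Op 8: best P0=NH1 P1=NH1 P2=NH0
Op 9: best P0=NH1 P1=NH1 P2=NH0
Op 10: best P0=NH1 P1=NH1 P2=NH0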